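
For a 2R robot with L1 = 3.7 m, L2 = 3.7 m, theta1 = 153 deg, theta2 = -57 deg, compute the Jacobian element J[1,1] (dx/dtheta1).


J[1,1] = -L1*sin(t1) - L2*sin(t1+t2)
= -3.7*sin(153) - 3.7*sin(96)
= -5.3595


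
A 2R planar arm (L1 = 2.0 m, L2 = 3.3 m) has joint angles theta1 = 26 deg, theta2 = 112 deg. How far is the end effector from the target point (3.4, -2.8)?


End effector via forward kinematics:
x = L1*cos(t1) + L2*cos(t1+t2) = -0.6548
y = L1*sin(t1) + L2*sin(t1+t2) = 3.0849
Distance to target:
d = sqrt((3.4 - -0.6548)^2 + (-2.8 - 3.0849)^2)
= sqrt(16.4413 + 34.6317)
= 7.1465 m


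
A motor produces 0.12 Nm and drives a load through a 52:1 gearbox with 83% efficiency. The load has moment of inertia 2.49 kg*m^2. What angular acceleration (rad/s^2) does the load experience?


tau_out = tau_motor * N * eta
= 0.12 * 52 * 0.83 = 5.1792 Nm
alpha = tau_out / I = 5.1792 / 2.49
= 2.08 rad/s^2


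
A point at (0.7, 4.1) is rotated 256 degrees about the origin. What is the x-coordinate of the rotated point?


x' = x*cos(theta) - y*sin(theta)
cos(256 deg) = -0.2419, sin(256 deg) = -0.9703
x' = 0.7 * -0.2419 - 4.1 * -0.9703
= -0.1693 - -3.9782
= 3.8089


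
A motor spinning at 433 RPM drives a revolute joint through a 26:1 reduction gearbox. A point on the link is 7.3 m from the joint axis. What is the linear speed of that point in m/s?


omega_motor = 433 * 2*pi/60 = 45.3437 rad/s
omega_joint = omega_motor / 26 = 1.744 rad/s
v = omega_joint * r = 1.744 * 7.3
= 12.7311 m/s


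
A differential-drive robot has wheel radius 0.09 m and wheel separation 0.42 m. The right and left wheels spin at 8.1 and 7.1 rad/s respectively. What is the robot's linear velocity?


vR = r*wR = 0.09*8.1 = 0.729 m/s
vL = r*wL = 0.09*7.1 = 0.639 m/s
v = (vR+vL)/2 = 0.684 m/s
omega = (vR-vL)/L = 0.2143 rad/s
linear velocity = 0.684 m/s


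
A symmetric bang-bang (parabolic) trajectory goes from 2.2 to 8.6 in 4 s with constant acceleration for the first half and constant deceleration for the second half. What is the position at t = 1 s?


Symmetric rest-to-rest: each phase covers (pf-p0)/2 in time T/2. 0.5*a*(T/2)^2 = (pf-p0)/2 => a = 4*(pf-p0)/T^2
a = 4*(8.6-2.2)/4^2 = 1.6
t = 1 is in the acceleration phase (t <= T/2).
p = p0 + 0.5*a*t^2 = 2.2 + 0.5*1.6*1^2
= 3.0


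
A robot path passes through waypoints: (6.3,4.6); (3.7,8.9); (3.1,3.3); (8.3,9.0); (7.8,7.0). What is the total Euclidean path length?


Segment lengths:
  seg1 = sqrt((-2.6)^2 + (4.3)^2) = 5.0249
  seg2 = sqrt((-0.6)^2 + (-5.6)^2) = 5.6321
  seg3 = sqrt((5.2)^2 + (5.7)^2) = 7.7156
  seg4 = sqrt((-0.5)^2 + (-2.0)^2) = 2.0616
Total = 20.4341


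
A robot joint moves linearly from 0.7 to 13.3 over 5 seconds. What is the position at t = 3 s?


s = t/T = 3/5 = 0.6
p(t) = p0 + (pf-p0)*s
= 0.7 + (13.3 - 0.7) * 0.6
= 8.26


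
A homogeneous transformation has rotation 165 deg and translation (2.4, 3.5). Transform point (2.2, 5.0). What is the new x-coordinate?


x' = cos(theta)*px - sin(theta)*py + tx
= -0.9659*2.2 - 0.2588*5.0 + 2.4
= -1.0191


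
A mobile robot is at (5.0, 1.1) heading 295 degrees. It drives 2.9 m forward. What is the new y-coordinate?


y_new = y0 + d*sin(theta)
= 1.1 + 2.9*sin(295)
= 1.1 + -2.6283
= -1.5283


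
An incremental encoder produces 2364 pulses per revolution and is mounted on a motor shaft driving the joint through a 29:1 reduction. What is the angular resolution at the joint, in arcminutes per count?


counts per rev = 2364
effective counts at joint = 2364 * 29 = 68556
resolution = 360*60 / 68556
= 0.3151 arcmin/count


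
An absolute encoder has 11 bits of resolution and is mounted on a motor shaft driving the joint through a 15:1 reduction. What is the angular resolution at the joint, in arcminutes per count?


counts = 2^11 = 2048
effective counts at joint = 2048 * 15 = 30720
resolution = 360*60 / 30720
= 0.7031 arcmin/count


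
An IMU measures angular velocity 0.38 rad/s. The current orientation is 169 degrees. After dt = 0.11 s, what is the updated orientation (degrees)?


delta_theta = w * dt = 0.38 * 0.11 = 0.0418 rad
= 2.395 deg
theta_new = 169 + 2.395 = 171.395 deg


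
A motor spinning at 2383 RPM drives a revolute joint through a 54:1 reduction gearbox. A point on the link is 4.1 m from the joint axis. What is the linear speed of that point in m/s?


omega_motor = 2383 * 2*pi/60 = 249.5472 rad/s
omega_joint = omega_motor / 54 = 4.6212 rad/s
v = omega_joint * r = 4.6212 * 4.1
= 18.9471 m/s


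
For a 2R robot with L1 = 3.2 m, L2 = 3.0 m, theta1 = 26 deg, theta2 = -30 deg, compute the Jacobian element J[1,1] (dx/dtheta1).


J[1,1] = -L1*sin(t1) - L2*sin(t1+t2)
= -3.2*sin(26) - 3.0*sin(-4)
= -1.1935


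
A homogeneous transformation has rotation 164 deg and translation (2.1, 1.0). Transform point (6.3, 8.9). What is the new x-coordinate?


x' = cos(theta)*px - sin(theta)*py + tx
= -0.9613*6.3 - 0.2756*8.9 + 2.1
= -6.4091


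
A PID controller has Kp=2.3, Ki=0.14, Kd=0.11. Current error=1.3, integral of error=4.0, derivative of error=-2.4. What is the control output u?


u = Kp*e + Ki*int(e) + Kd*de/dt
= 2.3*1.3 + 0.14*4.0 + 0.11*(-2.4)
= 2.99 + 0.56 + -0.264
= 3.286


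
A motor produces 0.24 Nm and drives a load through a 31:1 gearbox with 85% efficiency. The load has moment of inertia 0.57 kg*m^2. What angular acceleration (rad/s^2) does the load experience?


tau_out = tau_motor * N * eta
= 0.24 * 31 * 0.85 = 6.324 Nm
alpha = tau_out / I = 6.324 / 0.57
= 11.0947 rad/s^2


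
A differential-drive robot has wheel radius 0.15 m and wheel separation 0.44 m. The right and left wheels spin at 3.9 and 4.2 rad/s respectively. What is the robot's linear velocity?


vR = r*wR = 0.15*3.9 = 0.585 m/s
vL = r*wL = 0.15*4.2 = 0.63 m/s
v = (vR+vL)/2 = 0.6075 m/s
omega = (vR-vL)/L = -0.1023 rad/s
linear velocity = 0.6075 m/s


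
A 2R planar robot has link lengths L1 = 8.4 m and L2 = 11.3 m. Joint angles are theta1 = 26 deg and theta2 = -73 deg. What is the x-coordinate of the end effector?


Convert angles to radians: theta1 = 0.4538, theta2 = -1.2741
x = L1*cos(theta1) + L2*cos(theta1+theta2)
x = 7.5499 + 7.7066
x = 15.2565


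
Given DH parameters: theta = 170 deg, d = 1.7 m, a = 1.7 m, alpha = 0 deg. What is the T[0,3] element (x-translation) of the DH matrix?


T[0,3] = a * cos(theta)
= 1.7 * cos(170 deg)
= 1.7 * -0.9848
= -1.6742


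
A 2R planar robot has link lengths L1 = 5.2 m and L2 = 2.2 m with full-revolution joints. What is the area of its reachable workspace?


r_max = L1 + L2 = 7.4 m
r_min = |L1 - L2| = 3.0 m
Area = pi*(r_max^2 - r_min^2)
= pi*(54.76 - 9.0)
= pi * 45.76
= 143.7593 m^2


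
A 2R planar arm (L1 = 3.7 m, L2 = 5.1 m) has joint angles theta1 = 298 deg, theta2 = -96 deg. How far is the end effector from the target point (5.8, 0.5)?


End effector via forward kinematics:
x = L1*cos(t1) + L2*cos(t1+t2) = -2.9916
y = L1*sin(t1) + L2*sin(t1+t2) = -5.1774
Distance to target:
d = sqrt((5.8 - -2.9916)^2 + (0.5 - -5.1774)^2)
= sqrt(77.2921 + 32.2329)
= 10.4654 m


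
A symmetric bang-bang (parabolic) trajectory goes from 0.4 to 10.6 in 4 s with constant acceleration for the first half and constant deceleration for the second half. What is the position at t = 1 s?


Symmetric rest-to-rest: each phase covers (pf-p0)/2 in time T/2. 0.5*a*(T/2)^2 = (pf-p0)/2 => a = 4*(pf-p0)/T^2
a = 4*(10.6-0.4)/4^2 = 2.55
t = 1 is in the acceleration phase (t <= T/2).
p = p0 + 0.5*a*t^2 = 0.4 + 0.5*2.55*1^2
= 1.675


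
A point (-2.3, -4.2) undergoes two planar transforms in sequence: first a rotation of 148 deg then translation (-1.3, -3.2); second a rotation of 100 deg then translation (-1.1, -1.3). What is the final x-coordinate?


After transform 1:
x1 = cos(148)*-2.3 - sin(148)*-4.2 + -1.3 = 2.8762
y1 = sin(148)*-2.3 + cos(148)*-4.2 + -3.2 = -0.857
After transform 2:
x2 = cos(100)*2.8762 - sin(100)*-0.857 + -1.1
= -0.7554


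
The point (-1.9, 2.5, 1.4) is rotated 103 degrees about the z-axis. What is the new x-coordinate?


Rotation about z-axis: x' = x*cos(theta) - y*sin(theta)
= -1.9 * -0.225 - 2.5 * 0.9744
= -2.0085


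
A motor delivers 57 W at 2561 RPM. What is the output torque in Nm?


omega = 2561 * 2*pi/60 = 268.1873 rad/s
tau = P / omega = 57 / 268.1873
= 0.2125 Nm


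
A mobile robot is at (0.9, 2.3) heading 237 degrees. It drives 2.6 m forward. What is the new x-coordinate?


x_new = x0 + d*cos(theta)
= 0.9 + 2.6*cos(237)
= 0.9 + -1.4161
= -0.5161


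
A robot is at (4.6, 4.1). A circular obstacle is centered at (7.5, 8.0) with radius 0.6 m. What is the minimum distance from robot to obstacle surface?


center_dist = sqrt((4.6-7.5)^2 + (4.1-8.0)^2)
= sqrt(8.41 + 15.21)
= 4.86
min_dist = center_dist - radius = 4.86 - 0.6 = 4.26 m


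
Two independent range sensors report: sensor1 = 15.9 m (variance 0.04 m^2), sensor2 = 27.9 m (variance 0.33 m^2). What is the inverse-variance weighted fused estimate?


w1 = (1/var1) / (1/var1 + 1/var2)
   = 25.0 / (25.0 + 3.0303) = 0.8919
w2 = 1 - w1 = 0.1081
fused = w1*s1 + w2*s2 = 14.1811 + 3.0162
= 17.1973 m


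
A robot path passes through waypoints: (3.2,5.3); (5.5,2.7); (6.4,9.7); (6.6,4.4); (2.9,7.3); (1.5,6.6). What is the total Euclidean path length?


Segment lengths:
  seg1 = sqrt((2.3)^2 + (-2.6)^2) = 3.4713
  seg2 = sqrt((0.9)^2 + (7.0)^2) = 7.0576
  seg3 = sqrt((0.2)^2 + (-5.3)^2) = 5.3038
  seg4 = sqrt((-3.7)^2 + (2.9)^2) = 4.7011
  seg5 = sqrt((-1.4)^2 + (-0.7)^2) = 1.5652
Total = 22.099


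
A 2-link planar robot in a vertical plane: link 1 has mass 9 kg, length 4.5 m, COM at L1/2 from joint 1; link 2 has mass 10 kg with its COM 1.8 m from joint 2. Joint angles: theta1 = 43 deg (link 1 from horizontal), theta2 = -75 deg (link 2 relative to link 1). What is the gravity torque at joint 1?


Horizontal distance from joint 1 to link-1 COM:
  x_c1 = (L1/2)*cos(t1) = 2.25 * 0.7314 = 1.6455 m
Horizontal distance from joint 1 to link-2 COM:
  x_c2 = L1*cos(t1) + Lc2*cos(t1+t2)
       = 4.5*0.7314 + 1.8*0.848 = 4.8176 m
tau1 = m1*g*x_c1 + m2*g*x_c2
     = 9*9.81*1.6455 + 10*9.81*4.8176
     = 145.2852 + 472.6044
     = 617.8897 Nm


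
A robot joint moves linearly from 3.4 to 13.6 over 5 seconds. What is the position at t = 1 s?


s = t/T = 1/5 = 0.2
p(t) = p0 + (pf-p0)*s
= 3.4 + (13.6 - 3.4) * 0.2
= 5.44


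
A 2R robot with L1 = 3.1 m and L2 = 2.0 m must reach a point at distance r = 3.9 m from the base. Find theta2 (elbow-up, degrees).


cos(theta2) = (r^2 - L1^2 - L2^2) / (2*L1*L2)
cos(theta2) = (15.21 - 9.61 - 4.0) / 12.4
cos(theta2) = 0.129032
theta2 = 82.5863 degrees


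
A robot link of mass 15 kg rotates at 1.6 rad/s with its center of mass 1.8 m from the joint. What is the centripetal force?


F = m * omega^2 * r
= 15 * 1.6^2 * 1.8
= 15 * 2.56 * 1.8
= 69.12 N


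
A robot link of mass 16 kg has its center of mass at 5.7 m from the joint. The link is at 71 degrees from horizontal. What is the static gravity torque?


tau = m*g*L*cos(angle)
= 16 * 9.81 * 5.7 * cos(71 deg)
= 16 * 9.81 * 5.7 * 0.3256
= 291.2767 Nm


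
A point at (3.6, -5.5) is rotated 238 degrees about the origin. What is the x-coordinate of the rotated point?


x' = x*cos(theta) - y*sin(theta)
cos(238 deg) = -0.5299, sin(238 deg) = -0.848
x' = 3.6 * -0.5299 - -5.5 * -0.848
= -1.9077 - 4.6643
= -6.572


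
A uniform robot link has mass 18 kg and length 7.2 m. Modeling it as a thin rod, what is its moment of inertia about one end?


I = (1/3) * m * L^2
= (1/3) * 18 * 7.2^2
= 0.333333 * 18 * 51.84
= 311.04 kg*m^2


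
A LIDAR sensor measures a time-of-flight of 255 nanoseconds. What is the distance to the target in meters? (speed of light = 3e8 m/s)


tof = 255 ns = 2.55e-07 s
dist = c * tof / 2
= 3e8 * 2.55e-07 / 2
= 38.25 m


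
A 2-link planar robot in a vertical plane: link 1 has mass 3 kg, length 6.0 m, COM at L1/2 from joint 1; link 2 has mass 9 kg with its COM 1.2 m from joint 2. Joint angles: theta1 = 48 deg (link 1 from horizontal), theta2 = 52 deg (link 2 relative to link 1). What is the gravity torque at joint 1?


Horizontal distance from joint 1 to link-1 COM:
  x_c1 = (L1/2)*cos(t1) = 3.0 * 0.6691 = 2.0074 m
Horizontal distance from joint 1 to link-2 COM:
  x_c2 = L1*cos(t1) + Lc2*cos(t1+t2)
       = 6.0*0.6691 + 1.2*-0.1736 = 3.8064 m
tau1 = m1*g*x_c1 + m2*g*x_c2
     = 3*9.81*2.0074 + 9*9.81*3.8064
     = 59.0775 + 336.0676
     = 395.1451 Nm


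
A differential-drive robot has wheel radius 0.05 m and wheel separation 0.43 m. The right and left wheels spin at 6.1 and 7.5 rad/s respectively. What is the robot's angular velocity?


vR = r*wR = 0.05*6.1 = 0.305 m/s
vL = r*wL = 0.05*7.5 = 0.375 m/s
v = (vR+vL)/2 = 0.34 m/s
omega = (vR-vL)/L = -0.1628 rad/s
angular velocity = -0.1628 rad/s


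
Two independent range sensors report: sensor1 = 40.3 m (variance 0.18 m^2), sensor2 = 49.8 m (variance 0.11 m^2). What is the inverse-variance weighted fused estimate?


w1 = (1/var1) / (1/var1 + 1/var2)
   = 5.5556 / (5.5556 + 9.0909) = 0.3793
w2 = 1 - w1 = 0.6207
fused = w1*s1 + w2*s2 = 15.2862 + 30.9103
= 46.1966 m


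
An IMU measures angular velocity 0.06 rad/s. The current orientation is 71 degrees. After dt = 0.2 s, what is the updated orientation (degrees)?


delta_theta = w * dt = 0.06 * 0.2 = 0.012 rad
= 0.6875 deg
theta_new = 71 + 0.6875 = 71.6875 deg


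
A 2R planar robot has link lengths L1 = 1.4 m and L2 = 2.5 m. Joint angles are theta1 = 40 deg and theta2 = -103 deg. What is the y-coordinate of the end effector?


Convert angles to radians: theta1 = 0.6981, theta2 = -1.7977
y = L1*sin(theta1) + L2*sin(theta1+theta2)
y = 0.8999 + -2.2275
y = -1.3276


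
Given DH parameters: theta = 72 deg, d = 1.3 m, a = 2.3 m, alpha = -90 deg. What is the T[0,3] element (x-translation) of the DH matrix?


T[0,3] = a * cos(theta)
= 2.3 * cos(72 deg)
= 2.3 * 0.309
= 0.7107


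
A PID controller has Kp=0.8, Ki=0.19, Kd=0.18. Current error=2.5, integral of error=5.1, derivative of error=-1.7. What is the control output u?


u = Kp*e + Ki*int(e) + Kd*de/dt
= 0.8*2.5 + 0.19*5.1 + 0.18*(-1.7)
= 2.0 + 0.969 + -0.306
= 2.663


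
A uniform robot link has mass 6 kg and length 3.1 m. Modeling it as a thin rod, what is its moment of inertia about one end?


I = (1/3) * m * L^2
= (1/3) * 6 * 3.1^2
= 0.333333 * 6 * 9.61
= 19.22 kg*m^2


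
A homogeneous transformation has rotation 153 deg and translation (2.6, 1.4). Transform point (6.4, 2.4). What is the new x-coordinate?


x' = cos(theta)*px - sin(theta)*py + tx
= -0.891*6.4 - 0.454*2.4 + 2.6
= -4.192


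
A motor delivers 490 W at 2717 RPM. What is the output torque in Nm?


omega = 2717 * 2*pi/60 = 284.5236 rad/s
tau = P / omega = 490 / 284.5236
= 1.7222 Nm


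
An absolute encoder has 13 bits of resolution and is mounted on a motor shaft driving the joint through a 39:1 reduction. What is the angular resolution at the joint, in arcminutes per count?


counts = 2^13 = 8192
effective counts at joint = 8192 * 39 = 319488
resolution = 360*60 / 319488
= 0.0676 arcmin/count


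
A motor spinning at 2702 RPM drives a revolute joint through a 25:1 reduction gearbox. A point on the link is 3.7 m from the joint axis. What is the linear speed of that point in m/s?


omega_motor = 2702 * 2*pi/60 = 282.9528 rad/s
omega_joint = omega_motor / 25 = 11.3181 rad/s
v = omega_joint * r = 11.3181 * 3.7
= 41.877 m/s


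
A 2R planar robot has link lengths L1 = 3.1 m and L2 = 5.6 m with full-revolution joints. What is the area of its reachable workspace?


r_max = L1 + L2 = 8.7 m
r_min = |L1 - L2| = 2.5 m
Area = pi*(r_max^2 - r_min^2)
= pi*(75.69 - 6.25)
= pi * 69.44
= 218.1522 m^2


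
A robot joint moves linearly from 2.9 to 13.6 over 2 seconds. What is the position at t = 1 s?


s = t/T = 1/2 = 0.5
p(t) = p0 + (pf-p0)*s
= 2.9 + (13.6 - 2.9) * 0.5
= 8.25


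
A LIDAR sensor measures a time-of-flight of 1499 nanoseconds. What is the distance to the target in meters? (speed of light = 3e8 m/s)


tof = 1499 ns = 1.499e-06 s
dist = c * tof / 2
= 3e8 * 1.499e-06 / 2
= 224.85 m


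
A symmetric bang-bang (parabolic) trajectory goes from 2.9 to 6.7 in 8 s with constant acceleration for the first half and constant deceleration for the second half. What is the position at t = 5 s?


Symmetric rest-to-rest: each phase covers (pf-p0)/2 in time T/2. 0.5*a*(T/2)^2 = (pf-p0)/2 => a = 4*(pf-p0)/T^2
a = 4*(6.7-2.9)/8^2 = 0.2375
t = 5 is in the deceleration phase (t > T/2).
p = pf - 0.5*a*(T-t)^2 = 6.7 - 0.5*0.2375*3^2
= 5.6312


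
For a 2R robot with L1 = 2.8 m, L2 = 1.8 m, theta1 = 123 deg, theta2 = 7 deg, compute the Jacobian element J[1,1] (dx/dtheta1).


J[1,1] = -L1*sin(t1) - L2*sin(t1+t2)
= -2.8*sin(123) - 1.8*sin(130)
= -3.7272


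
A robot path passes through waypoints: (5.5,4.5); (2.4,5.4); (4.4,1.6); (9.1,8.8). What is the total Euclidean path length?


Segment lengths:
  seg1 = sqrt((-3.1)^2 + (0.9)^2) = 3.228
  seg2 = sqrt((2.0)^2 + (-3.8)^2) = 4.2942
  seg3 = sqrt((4.7)^2 + (7.2)^2) = 8.5983
Total = 16.1204


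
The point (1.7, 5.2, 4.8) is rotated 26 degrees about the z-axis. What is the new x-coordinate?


Rotation about z-axis: x' = x*cos(theta) - y*sin(theta)
= 1.7 * 0.8988 - 5.2 * 0.4384
= -0.7516


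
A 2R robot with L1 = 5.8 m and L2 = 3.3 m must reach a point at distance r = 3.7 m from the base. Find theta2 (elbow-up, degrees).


cos(theta2) = (r^2 - L1^2 - L2^2) / (2*L1*L2)
cos(theta2) = (13.69 - 33.64 - 10.89) / 38.28
cos(theta2) = -0.805643
theta2 = 143.6724 degrees


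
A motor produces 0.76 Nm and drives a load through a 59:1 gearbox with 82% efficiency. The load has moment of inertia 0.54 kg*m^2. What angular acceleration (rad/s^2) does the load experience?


tau_out = tau_motor * N * eta
= 0.76 * 59 * 0.82 = 36.7688 Nm
alpha = tau_out / I = 36.7688 / 0.54
= 68.0904 rad/s^2


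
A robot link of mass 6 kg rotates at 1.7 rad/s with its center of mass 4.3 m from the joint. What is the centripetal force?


F = m * omega^2 * r
= 6 * 1.7^2 * 4.3
= 6 * 2.89 * 4.3
= 74.562 N


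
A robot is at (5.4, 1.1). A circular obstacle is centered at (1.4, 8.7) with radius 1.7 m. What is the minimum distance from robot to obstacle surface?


center_dist = sqrt((5.4-1.4)^2 + (1.1-8.7)^2)
= sqrt(16.0 + 57.76)
= 8.5884
min_dist = center_dist - radius = 8.5884 - 1.7 = 6.8884 m


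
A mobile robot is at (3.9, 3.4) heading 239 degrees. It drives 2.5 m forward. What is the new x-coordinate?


x_new = x0 + d*cos(theta)
= 3.9 + 2.5*cos(239)
= 3.9 + -1.2876
= 2.6124


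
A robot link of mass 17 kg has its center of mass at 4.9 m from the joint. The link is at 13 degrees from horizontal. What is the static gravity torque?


tau = m*g*L*cos(angle)
= 17 * 9.81 * 4.9 * cos(13 deg)
= 17 * 9.81 * 4.9 * 0.9744
= 796.2289 Nm


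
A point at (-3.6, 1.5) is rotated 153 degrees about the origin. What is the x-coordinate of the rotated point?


x' = x*cos(theta) - y*sin(theta)
cos(153 deg) = -0.891, sin(153 deg) = 0.454
x' = -3.6 * -0.891 - 1.5 * 0.454
= 3.2076 - 0.681
= 2.5266


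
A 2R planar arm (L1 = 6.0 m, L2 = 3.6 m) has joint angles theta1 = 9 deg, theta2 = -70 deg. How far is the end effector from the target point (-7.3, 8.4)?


End effector via forward kinematics:
x = L1*cos(t1) + L2*cos(t1+t2) = 7.6714
y = L1*sin(t1) + L2*sin(t1+t2) = -2.21
Distance to target:
d = sqrt((-7.3 - 7.6714)^2 + (8.4 - -2.21)^2)
= sqrt(224.1442 + 112.5726)
= 18.3498 m


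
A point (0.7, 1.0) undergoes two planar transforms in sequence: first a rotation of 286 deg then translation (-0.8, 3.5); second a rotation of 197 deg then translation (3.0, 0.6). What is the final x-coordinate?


After transform 1:
x1 = cos(286)*0.7 - sin(286)*1.0 + -0.8 = 0.3542
y1 = sin(286)*0.7 + cos(286)*1.0 + 3.5 = 3.1028
After transform 2:
x2 = cos(197)*0.3542 - sin(197)*3.1028 + 3.0
= 3.5684


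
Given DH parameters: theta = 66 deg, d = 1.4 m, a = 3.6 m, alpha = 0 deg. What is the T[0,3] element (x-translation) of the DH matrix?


T[0,3] = a * cos(theta)
= 3.6 * cos(66 deg)
= 3.6 * 0.4067
= 1.4643


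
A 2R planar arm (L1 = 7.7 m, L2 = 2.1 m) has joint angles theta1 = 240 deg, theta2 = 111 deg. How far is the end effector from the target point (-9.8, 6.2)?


End effector via forward kinematics:
x = L1*cos(t1) + L2*cos(t1+t2) = -1.7759
y = L1*sin(t1) + L2*sin(t1+t2) = -6.9969
Distance to target:
d = sqrt((-9.8 - -1.7759)^2 + (6.2 - -6.9969)^2)
= sqrt(64.3869 + 174.1584)
= 15.4449 m


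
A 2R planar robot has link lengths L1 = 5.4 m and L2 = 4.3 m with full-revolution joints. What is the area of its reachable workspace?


r_max = L1 + L2 = 9.7 m
r_min = |L1 - L2| = 1.1 m
Area = pi*(r_max^2 - r_min^2)
= pi*(94.09 - 1.21)
= pi * 92.88
= 291.7911 m^2


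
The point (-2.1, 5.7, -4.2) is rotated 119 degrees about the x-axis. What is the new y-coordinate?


Rotation about x-axis: y' = y*cos(theta) - z*sin(theta)
= 5.7 * -0.4848 - -4.2 * 0.8746
= 0.91


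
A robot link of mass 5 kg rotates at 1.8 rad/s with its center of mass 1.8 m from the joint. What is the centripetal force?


F = m * omega^2 * r
= 5 * 1.8^2 * 1.8
= 5 * 3.24 * 1.8
= 29.16 N


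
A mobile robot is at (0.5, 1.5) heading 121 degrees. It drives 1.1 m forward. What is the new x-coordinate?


x_new = x0 + d*cos(theta)
= 0.5 + 1.1*cos(121)
= 0.5 + -0.5665
= -0.0665


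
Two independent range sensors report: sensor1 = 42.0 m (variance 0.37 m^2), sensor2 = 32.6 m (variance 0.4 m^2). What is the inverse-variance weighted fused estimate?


w1 = (1/var1) / (1/var1 + 1/var2)
   = 2.7027 / (2.7027 + 2.5) = 0.5195
w2 = 1 - w1 = 0.4805
fused = w1*s1 + w2*s2 = 21.8182 + 15.6649
= 37.4831 m


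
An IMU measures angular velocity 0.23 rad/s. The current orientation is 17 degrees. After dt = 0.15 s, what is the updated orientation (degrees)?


delta_theta = w * dt = 0.23 * 0.15 = 0.0345 rad
= 1.9767 deg
theta_new = 17 + 1.9767 = 18.9767 deg


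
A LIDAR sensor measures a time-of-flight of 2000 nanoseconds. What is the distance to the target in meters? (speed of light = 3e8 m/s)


tof = 2000 ns = 2e-06 s
dist = c * tof / 2
= 3e8 * 2e-06 / 2
= 300.0 m


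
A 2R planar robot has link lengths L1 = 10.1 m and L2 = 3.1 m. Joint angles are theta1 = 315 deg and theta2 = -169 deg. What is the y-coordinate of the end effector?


Convert angles to radians: theta1 = 5.4978, theta2 = -2.9496
y = L1*sin(theta1) + L2*sin(theta1+theta2)
y = -7.1418 + 1.7335
y = -5.4083


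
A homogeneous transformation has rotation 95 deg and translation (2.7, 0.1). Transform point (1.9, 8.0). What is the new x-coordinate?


x' = cos(theta)*px - sin(theta)*py + tx
= -0.0872*1.9 - 0.9962*8.0 + 2.7
= -5.4352


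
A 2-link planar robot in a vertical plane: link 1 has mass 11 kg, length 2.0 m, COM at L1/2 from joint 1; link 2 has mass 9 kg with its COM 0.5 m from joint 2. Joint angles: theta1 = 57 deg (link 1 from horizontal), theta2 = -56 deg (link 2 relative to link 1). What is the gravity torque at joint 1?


Horizontal distance from joint 1 to link-1 COM:
  x_c1 = (L1/2)*cos(t1) = 1.0 * 0.5446 = 0.5446 m
Horizontal distance from joint 1 to link-2 COM:
  x_c2 = L1*cos(t1) + Lc2*cos(t1+t2)
       = 2.0*0.5446 + 0.5*0.9998 = 1.5892 m
tau1 = m1*g*x_c1 + m2*g*x_c2
     = 11*9.81*0.5446 + 9*9.81*1.5892
     = 58.772 + 140.3106
     = 199.0826 Nm


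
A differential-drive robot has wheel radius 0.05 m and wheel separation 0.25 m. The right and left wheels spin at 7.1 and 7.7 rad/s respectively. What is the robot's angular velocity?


vR = r*wR = 0.05*7.1 = 0.355 m/s
vL = r*wL = 0.05*7.7 = 0.385 m/s
v = (vR+vL)/2 = 0.37 m/s
omega = (vR-vL)/L = -0.12 rad/s
angular velocity = -0.12 rad/s


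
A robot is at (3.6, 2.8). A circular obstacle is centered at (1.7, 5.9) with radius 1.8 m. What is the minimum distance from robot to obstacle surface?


center_dist = sqrt((3.6-1.7)^2 + (2.8-5.9)^2)
= sqrt(3.61 + 9.61)
= 3.6359
min_dist = center_dist - radius = 3.6359 - 1.8 = 1.8359 m


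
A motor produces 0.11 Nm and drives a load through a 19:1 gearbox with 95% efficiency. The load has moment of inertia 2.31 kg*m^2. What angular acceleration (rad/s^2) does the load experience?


tau_out = tau_motor * N * eta
= 0.11 * 19 * 0.95 = 1.9855 Nm
alpha = tau_out / I = 1.9855 / 2.31
= 0.8595 rad/s^2


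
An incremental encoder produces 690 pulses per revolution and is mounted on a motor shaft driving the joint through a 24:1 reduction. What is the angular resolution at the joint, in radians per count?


counts per rev = 690
effective counts at joint = 690 * 24 = 16560
resolution = 2*pi / 16560
= 3.7942e-04 rad/count


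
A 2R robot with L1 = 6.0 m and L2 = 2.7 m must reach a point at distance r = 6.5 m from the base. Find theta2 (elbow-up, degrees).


cos(theta2) = (r^2 - L1^2 - L2^2) / (2*L1*L2)
cos(theta2) = (42.25 - 36.0 - 7.29) / 32.4
cos(theta2) = -0.032099
theta2 = 91.8394 degrees


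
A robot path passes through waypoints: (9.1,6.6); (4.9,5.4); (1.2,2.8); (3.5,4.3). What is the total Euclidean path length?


Segment lengths:
  seg1 = sqrt((-4.2)^2 + (-1.2)^2) = 4.3681
  seg2 = sqrt((-3.7)^2 + (-2.6)^2) = 4.5222
  seg3 = sqrt((2.3)^2 + (1.5)^2) = 2.7459
Total = 11.6361


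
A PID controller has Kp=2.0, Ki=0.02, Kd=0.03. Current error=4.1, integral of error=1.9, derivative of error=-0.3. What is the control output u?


u = Kp*e + Ki*int(e) + Kd*de/dt
= 2.0*4.1 + 0.02*1.9 + 0.03*(-0.3)
= 8.2 + 0.038 + -0.009
= 8.229


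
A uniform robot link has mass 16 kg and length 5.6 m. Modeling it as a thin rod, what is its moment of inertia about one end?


I = (1/3) * m * L^2
= (1/3) * 16 * 5.6^2
= 0.333333 * 16 * 31.36
= 167.2533 kg*m^2


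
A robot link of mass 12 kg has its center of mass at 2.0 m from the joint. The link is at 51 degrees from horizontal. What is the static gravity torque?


tau = m*g*L*cos(angle)
= 12 * 9.81 * 2.0 * cos(51 deg)
= 12 * 9.81 * 2.0 * 0.6293
= 148.1672 Nm


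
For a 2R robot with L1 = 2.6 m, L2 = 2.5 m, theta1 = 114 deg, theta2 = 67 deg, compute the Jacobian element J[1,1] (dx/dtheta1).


J[1,1] = -L1*sin(t1) - L2*sin(t1+t2)
= -2.6*sin(114) - 2.5*sin(181)
= -2.3316


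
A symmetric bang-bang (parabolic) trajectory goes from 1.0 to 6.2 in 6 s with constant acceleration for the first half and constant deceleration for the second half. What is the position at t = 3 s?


Symmetric rest-to-rest: each phase covers (pf-p0)/2 in time T/2. 0.5*a*(T/2)^2 = (pf-p0)/2 => a = 4*(pf-p0)/T^2
a = 4*(6.2-1.0)/6^2 = 0.5778
t = 3 is in the acceleration phase (t <= T/2).
p = p0 + 0.5*a*t^2 = 1.0 + 0.5*0.5778*3^2
= 3.6


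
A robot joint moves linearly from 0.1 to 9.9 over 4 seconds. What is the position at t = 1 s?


s = t/T = 1/4 = 0.25
p(t) = p0 + (pf-p0)*s
= 0.1 + (9.9 - 0.1) * 0.25
= 2.55


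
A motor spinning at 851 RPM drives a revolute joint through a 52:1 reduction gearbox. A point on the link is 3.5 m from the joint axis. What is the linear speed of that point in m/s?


omega_motor = 851 * 2*pi/60 = 89.1165 rad/s
omega_joint = omega_motor / 52 = 1.7138 rad/s
v = omega_joint * r = 1.7138 * 3.5
= 5.9982 m/s


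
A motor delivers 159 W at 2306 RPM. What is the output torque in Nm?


omega = 2306 * 2*pi/60 = 241.4838 rad/s
tau = P / omega = 159 / 241.4838
= 0.6584 Nm


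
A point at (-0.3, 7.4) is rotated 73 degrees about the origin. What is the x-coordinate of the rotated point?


x' = x*cos(theta) - y*sin(theta)
cos(73 deg) = 0.2924, sin(73 deg) = 0.9563
x' = -0.3 * 0.2924 - 7.4 * 0.9563
= -0.0877 - 7.0767
= -7.1644


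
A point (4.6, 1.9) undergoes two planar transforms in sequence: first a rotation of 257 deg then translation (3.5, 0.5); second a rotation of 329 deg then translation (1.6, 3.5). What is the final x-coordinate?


After transform 1:
x1 = cos(257)*4.6 - sin(257)*1.9 + 3.5 = 4.3165
y1 = sin(257)*4.6 + cos(257)*1.9 + 0.5 = -4.4095
After transform 2:
x2 = cos(329)*4.3165 - sin(329)*-4.4095 + 1.6
= 3.0289


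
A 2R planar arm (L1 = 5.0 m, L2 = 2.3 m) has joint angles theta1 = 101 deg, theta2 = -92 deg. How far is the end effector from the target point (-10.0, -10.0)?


End effector via forward kinematics:
x = L1*cos(t1) + L2*cos(t1+t2) = 1.3176
y = L1*sin(t1) + L2*sin(t1+t2) = 5.2679
Distance to target:
d = sqrt((-10.0 - 1.3176)^2 + (-10.0 - 5.2679)^2)
= sqrt(128.0889 + 233.1098)
= 19.0052 m


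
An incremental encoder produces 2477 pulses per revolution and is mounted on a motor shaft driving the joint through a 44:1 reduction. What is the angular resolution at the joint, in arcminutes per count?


counts per rev = 2477
effective counts at joint = 2477 * 44 = 108988
resolution = 360*60 / 108988
= 0.1982 arcmin/count


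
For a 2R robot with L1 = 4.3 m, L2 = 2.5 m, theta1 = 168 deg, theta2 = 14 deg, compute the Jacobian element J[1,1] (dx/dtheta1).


J[1,1] = -L1*sin(t1) - L2*sin(t1+t2)
= -4.3*sin(168) - 2.5*sin(182)
= -0.8068


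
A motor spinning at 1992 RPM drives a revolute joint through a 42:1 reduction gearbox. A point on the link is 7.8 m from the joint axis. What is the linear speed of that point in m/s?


omega_motor = 1992 * 2*pi/60 = 208.6018 rad/s
omega_joint = omega_motor / 42 = 4.9667 rad/s
v = omega_joint * r = 4.9667 * 7.8
= 38.7403 m/s


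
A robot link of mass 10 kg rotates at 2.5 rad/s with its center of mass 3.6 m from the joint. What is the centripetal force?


F = m * omega^2 * r
= 10 * 2.5^2 * 3.6
= 10 * 6.25 * 3.6
= 225.0 N


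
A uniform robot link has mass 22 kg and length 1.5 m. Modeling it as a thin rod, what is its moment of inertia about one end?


I = (1/3) * m * L^2
= (1/3) * 22 * 1.5^2
= 0.333333 * 22 * 2.25
= 16.5 kg*m^2


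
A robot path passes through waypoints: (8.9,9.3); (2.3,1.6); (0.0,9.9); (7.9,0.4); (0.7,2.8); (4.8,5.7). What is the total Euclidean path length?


Segment lengths:
  seg1 = sqrt((-6.6)^2 + (-7.7)^2) = 10.1415
  seg2 = sqrt((-2.3)^2 + (8.3)^2) = 8.6128
  seg3 = sqrt((7.9)^2 + (-9.5)^2) = 12.3556
  seg4 = sqrt((-7.2)^2 + (2.4)^2) = 7.5895
  seg5 = sqrt((4.1)^2 + (2.9)^2) = 5.022
Total = 43.7213


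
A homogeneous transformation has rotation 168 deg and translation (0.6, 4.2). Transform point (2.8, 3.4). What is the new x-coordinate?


x' = cos(theta)*px - sin(theta)*py + tx
= -0.9781*2.8 - 0.2079*3.4 + 0.6
= -2.8457


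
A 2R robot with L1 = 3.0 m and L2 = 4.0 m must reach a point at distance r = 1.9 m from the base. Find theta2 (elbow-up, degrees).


cos(theta2) = (r^2 - L1^2 - L2^2) / (2*L1*L2)
cos(theta2) = (3.61 - 9.0 - 16.0) / 24.0
cos(theta2) = -0.89125
theta2 = 153.0307 degrees


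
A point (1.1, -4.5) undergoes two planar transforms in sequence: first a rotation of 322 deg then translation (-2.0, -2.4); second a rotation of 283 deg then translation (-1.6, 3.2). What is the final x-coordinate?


After transform 1:
x1 = cos(322)*1.1 - sin(322)*-4.5 + -2.0 = -3.9037
y1 = sin(322)*1.1 + cos(322)*-4.5 + -2.4 = -6.6233
After transform 2:
x2 = cos(283)*-3.9037 - sin(283)*-6.6233 + -1.6
= -8.9317


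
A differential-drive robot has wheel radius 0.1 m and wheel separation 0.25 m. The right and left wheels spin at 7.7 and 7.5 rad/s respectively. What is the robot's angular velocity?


vR = r*wR = 0.1*7.7 = 0.77 m/s
vL = r*wL = 0.1*7.5 = 0.75 m/s
v = (vR+vL)/2 = 0.76 m/s
omega = (vR-vL)/L = 0.08 rad/s
angular velocity = 0.08 rad/s


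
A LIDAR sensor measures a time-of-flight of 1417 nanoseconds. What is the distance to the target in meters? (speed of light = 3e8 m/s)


tof = 1417 ns = 1.417e-06 s
dist = c * tof / 2
= 3e8 * 1.417e-06 / 2
= 212.55 m


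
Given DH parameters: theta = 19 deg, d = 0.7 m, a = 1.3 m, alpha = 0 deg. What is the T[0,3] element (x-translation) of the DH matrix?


T[0,3] = a * cos(theta)
= 1.3 * cos(19 deg)
= 1.3 * 0.9455
= 1.2292


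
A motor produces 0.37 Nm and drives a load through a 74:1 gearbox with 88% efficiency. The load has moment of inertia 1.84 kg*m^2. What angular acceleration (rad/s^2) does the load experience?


tau_out = tau_motor * N * eta
= 0.37 * 74 * 0.88 = 24.0944 Nm
alpha = tau_out / I = 24.0944 / 1.84
= 13.0948 rad/s^2


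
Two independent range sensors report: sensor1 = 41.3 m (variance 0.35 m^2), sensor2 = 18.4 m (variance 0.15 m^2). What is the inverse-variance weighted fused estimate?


w1 = (1/var1) / (1/var1 + 1/var2)
   = 2.8571 / (2.8571 + 6.6667) = 0.3
w2 = 1 - w1 = 0.7
fused = w1*s1 + w2*s2 = 12.39 + 12.88
= 25.27 m


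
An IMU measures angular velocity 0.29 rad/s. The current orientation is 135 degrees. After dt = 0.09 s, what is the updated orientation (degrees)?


delta_theta = w * dt = 0.29 * 0.09 = 0.0261 rad
= 1.4954 deg
theta_new = 135 + 1.4954 = 136.4954 deg


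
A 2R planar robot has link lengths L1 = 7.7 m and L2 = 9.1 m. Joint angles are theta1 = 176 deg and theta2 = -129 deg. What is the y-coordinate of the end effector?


Convert angles to radians: theta1 = 3.0718, theta2 = -2.2515
y = L1*sin(theta1) + L2*sin(theta1+theta2)
y = 0.5371 + 6.6553
y = 7.1924


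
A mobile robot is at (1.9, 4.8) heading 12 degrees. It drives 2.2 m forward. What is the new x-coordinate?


x_new = x0 + d*cos(theta)
= 1.9 + 2.2*cos(12)
= 1.9 + 2.1519
= 4.0519


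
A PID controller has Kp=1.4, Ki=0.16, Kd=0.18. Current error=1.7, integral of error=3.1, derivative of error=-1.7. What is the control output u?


u = Kp*e + Ki*int(e) + Kd*de/dt
= 1.4*1.7 + 0.16*3.1 + 0.18*(-1.7)
= 2.38 + 0.496 + -0.306
= 2.57


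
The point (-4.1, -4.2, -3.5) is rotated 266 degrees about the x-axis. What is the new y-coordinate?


Rotation about x-axis: y' = y*cos(theta) - z*sin(theta)
= -4.2 * -0.0698 - -3.5 * -0.9976
= -3.1985


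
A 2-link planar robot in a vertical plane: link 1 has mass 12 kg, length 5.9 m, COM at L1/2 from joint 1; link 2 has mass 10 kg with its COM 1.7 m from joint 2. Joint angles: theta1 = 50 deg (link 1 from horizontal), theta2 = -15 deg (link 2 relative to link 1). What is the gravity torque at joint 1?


Horizontal distance from joint 1 to link-1 COM:
  x_c1 = (L1/2)*cos(t1) = 2.95 * 0.6428 = 1.8962 m
Horizontal distance from joint 1 to link-2 COM:
  x_c2 = L1*cos(t1) + Lc2*cos(t1+t2)
       = 5.9*0.6428 + 1.7*0.8192 = 5.185 m
tau1 = m1*g*x_c1 + m2*g*x_c2
     = 12*9.81*1.8962 + 10*9.81*5.185
     = 223.2234 + 508.649
     = 731.8725 Nm


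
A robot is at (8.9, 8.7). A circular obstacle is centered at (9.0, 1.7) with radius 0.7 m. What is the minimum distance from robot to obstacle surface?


center_dist = sqrt((8.9-9.0)^2 + (8.7-1.7)^2)
= sqrt(0.01 + 49.0)
= 7.0007
min_dist = center_dist - radius = 7.0007 - 0.7 = 6.3007 m


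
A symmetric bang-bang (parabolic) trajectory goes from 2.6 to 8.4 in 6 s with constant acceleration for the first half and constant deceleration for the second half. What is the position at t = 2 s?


Symmetric rest-to-rest: each phase covers (pf-p0)/2 in time T/2. 0.5*a*(T/2)^2 = (pf-p0)/2 => a = 4*(pf-p0)/T^2
a = 4*(8.4-2.6)/6^2 = 0.6444
t = 2 is in the acceleration phase (t <= T/2).
p = p0 + 0.5*a*t^2 = 2.6 + 0.5*0.6444*2^2
= 3.8889


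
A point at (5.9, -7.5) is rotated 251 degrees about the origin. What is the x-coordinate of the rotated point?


x' = x*cos(theta) - y*sin(theta)
cos(251 deg) = -0.3256, sin(251 deg) = -0.9455
x' = 5.9 * -0.3256 - -7.5 * -0.9455
= -1.9209 - 7.0914
= -9.0122


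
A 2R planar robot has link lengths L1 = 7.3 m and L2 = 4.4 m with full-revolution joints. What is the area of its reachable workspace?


r_max = L1 + L2 = 11.7 m
r_min = |L1 - L2| = 2.9 m
Area = pi*(r_max^2 - r_min^2)
= pi*(136.89 - 8.41)
= pi * 128.48
= 403.6318 m^2


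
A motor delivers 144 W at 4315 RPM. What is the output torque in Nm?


omega = 4315 * 2*pi/60 = 451.8657 rad/s
tau = P / omega = 144 / 451.8657
= 0.3187 Nm


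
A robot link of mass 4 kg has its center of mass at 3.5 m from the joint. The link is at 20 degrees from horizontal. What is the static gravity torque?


tau = m*g*L*cos(angle)
= 4 * 9.81 * 3.5 * cos(20 deg)
= 4 * 9.81 * 3.5 * 0.9397
= 129.0574 Nm


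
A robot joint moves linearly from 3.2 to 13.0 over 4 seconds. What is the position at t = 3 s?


s = t/T = 3/4 = 0.75
p(t) = p0 + (pf-p0)*s
= 3.2 + (13.0 - 3.2) * 0.75
= 10.55


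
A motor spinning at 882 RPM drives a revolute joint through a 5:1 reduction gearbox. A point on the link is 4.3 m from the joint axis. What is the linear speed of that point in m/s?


omega_motor = 882 * 2*pi/60 = 92.3628 rad/s
omega_joint = omega_motor / 5 = 18.4726 rad/s
v = omega_joint * r = 18.4726 * 4.3
= 79.432 m/s


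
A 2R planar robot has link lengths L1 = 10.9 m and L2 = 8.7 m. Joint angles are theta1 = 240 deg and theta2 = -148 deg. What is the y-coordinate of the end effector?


Convert angles to radians: theta1 = 4.1888, theta2 = -2.5831
y = L1*sin(theta1) + L2*sin(theta1+theta2)
y = -9.4397 + 8.6947
y = -0.745


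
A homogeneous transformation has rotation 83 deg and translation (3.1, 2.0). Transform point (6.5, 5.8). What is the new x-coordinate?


x' = cos(theta)*px - sin(theta)*py + tx
= 0.1219*6.5 - 0.9925*5.8 + 3.1
= -1.8646


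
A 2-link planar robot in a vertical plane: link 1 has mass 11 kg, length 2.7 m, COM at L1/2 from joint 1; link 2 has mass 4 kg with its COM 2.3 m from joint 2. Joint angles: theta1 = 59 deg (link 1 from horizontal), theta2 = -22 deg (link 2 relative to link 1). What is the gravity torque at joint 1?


Horizontal distance from joint 1 to link-1 COM:
  x_c1 = (L1/2)*cos(t1) = 1.35 * 0.515 = 0.6953 m
Horizontal distance from joint 1 to link-2 COM:
  x_c2 = L1*cos(t1) + Lc2*cos(t1+t2)
       = 2.7*0.515 + 2.3*0.7986 = 3.2275 m
tau1 = m1*g*x_c1 + m2*g*x_c2
     = 11*9.81*0.6953 + 4*9.81*3.2275
     = 75.03 + 126.6457
     = 201.6757 Nm


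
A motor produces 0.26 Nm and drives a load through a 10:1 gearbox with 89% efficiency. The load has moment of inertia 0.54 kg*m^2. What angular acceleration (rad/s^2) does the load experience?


tau_out = tau_motor * N * eta
= 0.26 * 10 * 0.89 = 2.314 Nm
alpha = tau_out / I = 2.314 / 0.54
= 4.2852 rad/s^2


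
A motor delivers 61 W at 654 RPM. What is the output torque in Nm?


omega = 654 * 2*pi/60 = 68.4867 rad/s
tau = P / omega = 61 / 68.4867
= 0.8907 Nm


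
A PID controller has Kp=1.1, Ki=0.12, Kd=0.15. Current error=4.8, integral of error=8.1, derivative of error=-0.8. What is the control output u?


u = Kp*e + Ki*int(e) + Kd*de/dt
= 1.1*4.8 + 0.12*8.1 + 0.15*(-0.8)
= 5.28 + 0.972 + -0.12
= 6.132


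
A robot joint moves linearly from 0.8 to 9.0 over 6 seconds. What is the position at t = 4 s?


s = t/T = 4/6 = 0.6667
p(t) = p0 + (pf-p0)*s
= 0.8 + (9.0 - 0.8) * 0.6667
= 6.2667


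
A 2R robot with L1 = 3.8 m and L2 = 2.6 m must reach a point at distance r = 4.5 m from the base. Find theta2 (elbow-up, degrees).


cos(theta2) = (r^2 - L1^2 - L2^2) / (2*L1*L2)
cos(theta2) = (20.25 - 14.44 - 6.76) / 19.76
cos(theta2) = -0.048077
theta2 = 92.7557 degrees


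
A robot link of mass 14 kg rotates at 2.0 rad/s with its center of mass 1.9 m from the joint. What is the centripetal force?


F = m * omega^2 * r
= 14 * 2.0^2 * 1.9
= 14 * 4.0 * 1.9
= 106.4 N


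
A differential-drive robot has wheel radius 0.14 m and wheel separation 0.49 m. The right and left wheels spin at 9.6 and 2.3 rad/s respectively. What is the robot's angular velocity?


vR = r*wR = 0.14*9.6 = 1.344 m/s
vL = r*wL = 0.14*2.3 = 0.322 m/s
v = (vR+vL)/2 = 0.833 m/s
omega = (vR-vL)/L = 2.0857 rad/s
angular velocity = 2.0857 rad/s


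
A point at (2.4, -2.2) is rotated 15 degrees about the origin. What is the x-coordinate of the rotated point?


x' = x*cos(theta) - y*sin(theta)
cos(15 deg) = 0.9659, sin(15 deg) = 0.2588
x' = 2.4 * 0.9659 - -2.2 * 0.2588
= 2.3182 - -0.5694
= 2.8876
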